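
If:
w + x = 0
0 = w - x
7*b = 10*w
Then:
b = 0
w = 0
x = 0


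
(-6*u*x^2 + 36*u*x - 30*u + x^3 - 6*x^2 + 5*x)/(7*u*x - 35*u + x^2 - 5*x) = (-6*u*x + 6*u + x^2 - x)/(7*u + x)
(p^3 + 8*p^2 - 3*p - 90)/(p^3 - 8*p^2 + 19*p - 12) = (p^2 + 11*p + 30)/(p^2 - 5*p + 4)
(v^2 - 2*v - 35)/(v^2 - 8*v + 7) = (v + 5)/(v - 1)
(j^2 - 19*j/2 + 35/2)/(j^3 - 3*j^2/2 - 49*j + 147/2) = (2*j - 5)/(2*j^2 + 11*j - 21)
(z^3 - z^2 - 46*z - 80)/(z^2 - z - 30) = (z^2 - 6*z - 16)/(z - 6)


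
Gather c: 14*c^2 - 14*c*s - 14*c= 14*c^2 + c*(-14*s - 14)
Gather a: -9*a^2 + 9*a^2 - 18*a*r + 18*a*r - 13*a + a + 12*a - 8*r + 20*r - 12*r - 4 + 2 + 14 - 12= 0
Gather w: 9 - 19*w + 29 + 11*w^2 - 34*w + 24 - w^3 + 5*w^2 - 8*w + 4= -w^3 + 16*w^2 - 61*w + 66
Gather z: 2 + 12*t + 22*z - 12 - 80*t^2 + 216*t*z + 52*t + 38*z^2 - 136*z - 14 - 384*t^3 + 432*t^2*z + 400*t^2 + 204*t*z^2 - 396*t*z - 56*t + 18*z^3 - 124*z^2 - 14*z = -384*t^3 + 320*t^2 + 8*t + 18*z^3 + z^2*(204*t - 86) + z*(432*t^2 - 180*t - 128) - 24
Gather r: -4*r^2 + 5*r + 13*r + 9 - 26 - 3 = -4*r^2 + 18*r - 20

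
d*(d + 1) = d^2 + d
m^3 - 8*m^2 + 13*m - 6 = (m - 6)*(m - 1)^2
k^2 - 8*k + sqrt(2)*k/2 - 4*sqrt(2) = (k - 8)*(k + sqrt(2)/2)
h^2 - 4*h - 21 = (h - 7)*(h + 3)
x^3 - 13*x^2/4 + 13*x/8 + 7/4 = (x - 2)*(x - 7/4)*(x + 1/2)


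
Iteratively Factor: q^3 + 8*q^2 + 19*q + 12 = (q + 1)*(q^2 + 7*q + 12) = (q + 1)*(q + 3)*(q + 4)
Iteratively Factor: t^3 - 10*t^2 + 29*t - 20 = (t - 5)*(t^2 - 5*t + 4) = (t - 5)*(t - 1)*(t - 4)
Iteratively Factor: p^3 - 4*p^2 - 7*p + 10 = (p + 2)*(p^2 - 6*p + 5) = (p - 1)*(p + 2)*(p - 5)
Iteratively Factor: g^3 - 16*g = (g - 4)*(g^2 + 4*g) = (g - 4)*(g + 4)*(g)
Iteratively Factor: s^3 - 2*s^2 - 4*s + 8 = (s + 2)*(s^2 - 4*s + 4) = (s - 2)*(s + 2)*(s - 2)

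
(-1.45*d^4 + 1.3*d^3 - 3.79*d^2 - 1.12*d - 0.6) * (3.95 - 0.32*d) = 0.464*d^5 - 6.1435*d^4 + 6.3478*d^3 - 14.6121*d^2 - 4.232*d - 2.37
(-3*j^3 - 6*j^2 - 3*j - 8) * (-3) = 9*j^3 + 18*j^2 + 9*j + 24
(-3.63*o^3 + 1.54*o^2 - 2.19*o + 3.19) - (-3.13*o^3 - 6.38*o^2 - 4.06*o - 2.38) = -0.5*o^3 + 7.92*o^2 + 1.87*o + 5.57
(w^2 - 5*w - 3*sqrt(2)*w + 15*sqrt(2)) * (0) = 0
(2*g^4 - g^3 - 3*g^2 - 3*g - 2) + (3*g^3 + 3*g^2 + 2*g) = 2*g^4 + 2*g^3 - g - 2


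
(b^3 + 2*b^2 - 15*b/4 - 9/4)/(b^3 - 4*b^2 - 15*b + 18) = (b^2 - b - 3/4)/(b^2 - 7*b + 6)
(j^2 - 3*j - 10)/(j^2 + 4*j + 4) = (j - 5)/(j + 2)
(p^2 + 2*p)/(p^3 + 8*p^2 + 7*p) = (p + 2)/(p^2 + 8*p + 7)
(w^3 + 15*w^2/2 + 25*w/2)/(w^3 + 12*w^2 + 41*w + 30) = w*(2*w + 5)/(2*(w^2 + 7*w + 6))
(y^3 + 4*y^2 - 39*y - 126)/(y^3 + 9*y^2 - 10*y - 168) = (y^2 - 3*y - 18)/(y^2 + 2*y - 24)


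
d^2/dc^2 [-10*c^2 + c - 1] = -20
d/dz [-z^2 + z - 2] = 1 - 2*z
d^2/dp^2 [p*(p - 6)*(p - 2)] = 6*p - 16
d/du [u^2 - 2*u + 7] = 2*u - 2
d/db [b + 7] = 1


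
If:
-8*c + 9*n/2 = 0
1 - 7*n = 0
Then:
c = 9/112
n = 1/7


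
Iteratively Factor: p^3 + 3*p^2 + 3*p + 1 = (p + 1)*(p^2 + 2*p + 1) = (p + 1)^2*(p + 1)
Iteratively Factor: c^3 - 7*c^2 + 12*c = (c - 3)*(c^2 - 4*c) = (c - 4)*(c - 3)*(c)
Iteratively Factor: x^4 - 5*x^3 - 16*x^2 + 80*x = (x - 4)*(x^3 - x^2 - 20*x) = (x - 5)*(x - 4)*(x^2 + 4*x) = (x - 5)*(x - 4)*(x + 4)*(x)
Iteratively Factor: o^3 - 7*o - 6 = (o - 3)*(o^2 + 3*o + 2) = (o - 3)*(o + 1)*(o + 2)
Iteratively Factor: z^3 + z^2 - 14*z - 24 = (z + 3)*(z^2 - 2*z - 8) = (z + 2)*(z + 3)*(z - 4)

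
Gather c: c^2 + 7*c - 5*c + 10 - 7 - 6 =c^2 + 2*c - 3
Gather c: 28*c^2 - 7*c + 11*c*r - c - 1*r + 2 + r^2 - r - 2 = 28*c^2 + c*(11*r - 8) + r^2 - 2*r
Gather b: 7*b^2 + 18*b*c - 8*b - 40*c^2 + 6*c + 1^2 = 7*b^2 + b*(18*c - 8) - 40*c^2 + 6*c + 1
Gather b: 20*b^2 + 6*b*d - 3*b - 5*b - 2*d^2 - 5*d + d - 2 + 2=20*b^2 + b*(6*d - 8) - 2*d^2 - 4*d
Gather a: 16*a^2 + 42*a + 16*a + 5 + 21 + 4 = 16*a^2 + 58*a + 30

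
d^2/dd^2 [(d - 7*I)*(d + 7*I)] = 2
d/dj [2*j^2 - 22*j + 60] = 4*j - 22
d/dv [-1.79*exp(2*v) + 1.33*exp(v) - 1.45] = (1.33 - 3.58*exp(v))*exp(v)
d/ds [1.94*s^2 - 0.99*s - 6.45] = 3.88*s - 0.99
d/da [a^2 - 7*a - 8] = 2*a - 7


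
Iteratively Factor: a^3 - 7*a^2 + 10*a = (a - 5)*(a^2 - 2*a) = a*(a - 5)*(a - 2)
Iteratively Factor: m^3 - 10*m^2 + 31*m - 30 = (m - 3)*(m^2 - 7*m + 10) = (m - 3)*(m - 2)*(m - 5)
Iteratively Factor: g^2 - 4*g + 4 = (g - 2)*(g - 2)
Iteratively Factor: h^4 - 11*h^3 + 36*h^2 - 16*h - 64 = (h - 4)*(h^3 - 7*h^2 + 8*h + 16) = (h - 4)^2*(h^2 - 3*h - 4) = (h - 4)^2*(h + 1)*(h - 4)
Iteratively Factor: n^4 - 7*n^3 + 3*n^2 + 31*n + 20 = (n + 1)*(n^3 - 8*n^2 + 11*n + 20) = (n + 1)^2*(n^2 - 9*n + 20) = (n - 4)*(n + 1)^2*(n - 5)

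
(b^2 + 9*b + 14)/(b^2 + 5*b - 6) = (b^2 + 9*b + 14)/(b^2 + 5*b - 6)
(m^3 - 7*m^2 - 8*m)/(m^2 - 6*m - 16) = m*(m + 1)/(m + 2)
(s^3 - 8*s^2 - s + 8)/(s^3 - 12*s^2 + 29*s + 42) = (s^2 - 9*s + 8)/(s^2 - 13*s + 42)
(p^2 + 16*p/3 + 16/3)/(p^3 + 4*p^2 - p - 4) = (p + 4/3)/(p^2 - 1)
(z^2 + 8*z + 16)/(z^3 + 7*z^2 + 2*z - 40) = (z + 4)/(z^2 + 3*z - 10)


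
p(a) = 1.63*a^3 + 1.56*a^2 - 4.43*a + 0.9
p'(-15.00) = 1049.02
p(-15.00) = -5082.90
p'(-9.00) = 363.58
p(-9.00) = -1021.14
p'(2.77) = 41.73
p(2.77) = 35.24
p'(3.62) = 70.94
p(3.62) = 82.63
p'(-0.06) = -4.60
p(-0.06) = 1.17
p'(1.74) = 15.80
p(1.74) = 6.50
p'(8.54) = 378.85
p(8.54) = 1092.06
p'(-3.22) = 36.23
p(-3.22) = -23.08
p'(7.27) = 276.70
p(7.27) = 677.46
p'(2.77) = 41.73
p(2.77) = 35.24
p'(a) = 4.89*a^2 + 3.12*a - 4.43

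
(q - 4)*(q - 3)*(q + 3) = q^3 - 4*q^2 - 9*q + 36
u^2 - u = u*(u - 1)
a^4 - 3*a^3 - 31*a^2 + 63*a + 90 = (a - 6)*(a - 3)*(a + 1)*(a + 5)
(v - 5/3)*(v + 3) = v^2 + 4*v/3 - 5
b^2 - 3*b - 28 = (b - 7)*(b + 4)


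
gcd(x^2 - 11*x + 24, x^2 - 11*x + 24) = x^2 - 11*x + 24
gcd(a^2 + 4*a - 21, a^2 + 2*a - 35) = a + 7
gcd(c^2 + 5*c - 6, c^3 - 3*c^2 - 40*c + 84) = c + 6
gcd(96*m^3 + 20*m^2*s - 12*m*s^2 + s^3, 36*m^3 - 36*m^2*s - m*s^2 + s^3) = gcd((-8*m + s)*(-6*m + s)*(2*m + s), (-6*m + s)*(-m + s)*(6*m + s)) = -6*m + s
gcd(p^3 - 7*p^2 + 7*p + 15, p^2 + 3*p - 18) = p - 3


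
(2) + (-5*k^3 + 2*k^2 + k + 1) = -5*k^3 + 2*k^2 + k + 3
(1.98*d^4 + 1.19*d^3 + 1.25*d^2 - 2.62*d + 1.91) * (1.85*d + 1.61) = 3.663*d^5 + 5.3893*d^4 + 4.2284*d^3 - 2.8345*d^2 - 0.6847*d + 3.0751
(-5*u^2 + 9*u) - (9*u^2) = -14*u^2 + 9*u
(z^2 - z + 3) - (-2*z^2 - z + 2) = 3*z^2 + 1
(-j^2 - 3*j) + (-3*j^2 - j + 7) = -4*j^2 - 4*j + 7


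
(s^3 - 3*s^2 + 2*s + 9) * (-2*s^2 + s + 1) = -2*s^5 + 7*s^4 - 6*s^3 - 19*s^2 + 11*s + 9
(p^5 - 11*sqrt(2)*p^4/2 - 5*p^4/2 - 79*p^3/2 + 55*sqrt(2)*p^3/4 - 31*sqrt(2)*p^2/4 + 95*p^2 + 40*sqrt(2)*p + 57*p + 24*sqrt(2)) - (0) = p^5 - 11*sqrt(2)*p^4/2 - 5*p^4/2 - 79*p^3/2 + 55*sqrt(2)*p^3/4 - 31*sqrt(2)*p^2/4 + 95*p^2 + 40*sqrt(2)*p + 57*p + 24*sqrt(2)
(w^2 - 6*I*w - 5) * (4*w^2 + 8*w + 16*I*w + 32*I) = 4*w^4 + 8*w^3 - 8*I*w^3 + 76*w^2 - 16*I*w^2 + 152*w - 80*I*w - 160*I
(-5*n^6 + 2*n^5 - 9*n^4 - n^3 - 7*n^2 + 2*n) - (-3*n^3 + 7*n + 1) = -5*n^6 + 2*n^5 - 9*n^4 + 2*n^3 - 7*n^2 - 5*n - 1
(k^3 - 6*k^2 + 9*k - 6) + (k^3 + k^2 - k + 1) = 2*k^3 - 5*k^2 + 8*k - 5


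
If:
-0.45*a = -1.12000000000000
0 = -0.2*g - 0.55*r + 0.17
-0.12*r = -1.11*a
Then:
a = 2.49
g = -62.46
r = 23.02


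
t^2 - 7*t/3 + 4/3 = (t - 4/3)*(t - 1)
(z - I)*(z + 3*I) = z^2 + 2*I*z + 3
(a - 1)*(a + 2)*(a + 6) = a^3 + 7*a^2 + 4*a - 12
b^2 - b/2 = b*(b - 1/2)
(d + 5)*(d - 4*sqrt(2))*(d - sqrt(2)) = d^3 - 5*sqrt(2)*d^2 + 5*d^2 - 25*sqrt(2)*d + 8*d + 40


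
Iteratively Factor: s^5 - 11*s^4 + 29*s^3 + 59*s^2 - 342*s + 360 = (s - 4)*(s^4 - 7*s^3 + s^2 + 63*s - 90) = (s - 5)*(s - 4)*(s^3 - 2*s^2 - 9*s + 18) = (s - 5)*(s - 4)*(s - 3)*(s^2 + s - 6) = (s - 5)*(s - 4)*(s - 3)*(s + 3)*(s - 2)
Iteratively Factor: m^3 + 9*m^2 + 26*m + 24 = (m + 3)*(m^2 + 6*m + 8) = (m + 2)*(m + 3)*(m + 4)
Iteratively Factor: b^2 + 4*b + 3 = (b + 3)*(b + 1)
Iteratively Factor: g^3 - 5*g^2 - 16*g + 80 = (g - 4)*(g^2 - g - 20) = (g - 5)*(g - 4)*(g + 4)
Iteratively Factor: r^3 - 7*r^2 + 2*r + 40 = (r - 5)*(r^2 - 2*r - 8) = (r - 5)*(r + 2)*(r - 4)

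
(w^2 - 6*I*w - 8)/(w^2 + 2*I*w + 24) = (w - 2*I)/(w + 6*I)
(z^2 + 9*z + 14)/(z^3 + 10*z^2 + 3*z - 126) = (z + 2)/(z^2 + 3*z - 18)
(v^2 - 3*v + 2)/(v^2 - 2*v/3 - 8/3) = 3*(v - 1)/(3*v + 4)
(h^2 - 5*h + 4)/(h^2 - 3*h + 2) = (h - 4)/(h - 2)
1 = 1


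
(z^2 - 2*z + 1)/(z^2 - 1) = (z - 1)/(z + 1)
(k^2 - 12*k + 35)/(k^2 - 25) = (k - 7)/(k + 5)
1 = 1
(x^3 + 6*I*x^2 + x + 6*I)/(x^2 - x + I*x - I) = (x^2 + 5*I*x + 6)/(x - 1)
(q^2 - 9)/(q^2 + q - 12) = (q + 3)/(q + 4)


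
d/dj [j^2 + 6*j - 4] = 2*j + 6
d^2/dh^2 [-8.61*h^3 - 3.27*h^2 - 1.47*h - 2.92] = -51.66*h - 6.54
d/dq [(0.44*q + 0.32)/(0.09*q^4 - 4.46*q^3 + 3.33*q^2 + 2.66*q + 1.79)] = (-0.1188*q^4 + 3.8096*q^3 + 2.8164*q^2 - 2.1312*q - 0.0636000000000001)/(0.0081*q^8 - 0.8028*q^7 + 20.491*q^6 - 29.2248*q^5 - 12.3161*q^4 + 1.7488*q^3 + 18.997*q^2 + 9.5228*q + 3.2041)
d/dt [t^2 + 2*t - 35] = 2*t + 2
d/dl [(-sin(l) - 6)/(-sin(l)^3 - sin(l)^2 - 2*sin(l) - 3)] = -(2*sin(l)^3 + 19*sin(l)^2 + 12*sin(l) + 9)*cos(l)/(sin(l)^3 + sin(l)^2 + 2*sin(l) + 3)^2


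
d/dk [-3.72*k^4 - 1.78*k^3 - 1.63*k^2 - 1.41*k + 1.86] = -14.88*k^3 - 5.34*k^2 - 3.26*k - 1.41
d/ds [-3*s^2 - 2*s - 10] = -6*s - 2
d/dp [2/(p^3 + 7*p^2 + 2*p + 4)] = 2*(-3*p^2 - 14*p - 2)/(p^3 + 7*p^2 + 2*p + 4)^2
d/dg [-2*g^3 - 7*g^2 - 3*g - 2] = -6*g^2 - 14*g - 3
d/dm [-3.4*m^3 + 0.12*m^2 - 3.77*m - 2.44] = -10.2*m^2 + 0.24*m - 3.77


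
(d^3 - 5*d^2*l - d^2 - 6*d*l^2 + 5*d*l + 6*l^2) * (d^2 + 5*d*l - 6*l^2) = d^5 - d^4 - 37*d^3*l^2 + 37*d^2*l^2 + 36*d*l^4 - 36*l^4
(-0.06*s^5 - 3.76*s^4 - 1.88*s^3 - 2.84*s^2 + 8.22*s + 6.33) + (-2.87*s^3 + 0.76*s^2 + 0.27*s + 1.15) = -0.06*s^5 - 3.76*s^4 - 4.75*s^3 - 2.08*s^2 + 8.49*s + 7.48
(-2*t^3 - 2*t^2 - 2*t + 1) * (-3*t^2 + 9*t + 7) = 6*t^5 - 12*t^4 - 26*t^3 - 35*t^2 - 5*t + 7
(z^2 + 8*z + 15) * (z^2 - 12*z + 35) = z^4 - 4*z^3 - 46*z^2 + 100*z + 525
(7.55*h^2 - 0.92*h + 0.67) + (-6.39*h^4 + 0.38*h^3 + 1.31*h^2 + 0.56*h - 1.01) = -6.39*h^4 + 0.38*h^3 + 8.86*h^2 - 0.36*h - 0.34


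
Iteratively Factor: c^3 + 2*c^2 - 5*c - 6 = (c + 3)*(c^2 - c - 2) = (c + 1)*(c + 3)*(c - 2)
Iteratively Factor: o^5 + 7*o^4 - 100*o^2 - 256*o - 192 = (o + 4)*(o^4 + 3*o^3 - 12*o^2 - 52*o - 48) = (o + 3)*(o + 4)*(o^3 - 12*o - 16) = (o - 4)*(o + 3)*(o + 4)*(o^2 + 4*o + 4) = (o - 4)*(o + 2)*(o + 3)*(o + 4)*(o + 2)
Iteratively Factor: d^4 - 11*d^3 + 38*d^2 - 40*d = (d)*(d^3 - 11*d^2 + 38*d - 40) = d*(d - 5)*(d^2 - 6*d + 8) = d*(d - 5)*(d - 4)*(d - 2)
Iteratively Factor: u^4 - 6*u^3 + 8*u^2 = (u)*(u^3 - 6*u^2 + 8*u) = u*(u - 4)*(u^2 - 2*u) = u^2*(u - 4)*(u - 2)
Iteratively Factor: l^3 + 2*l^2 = (l)*(l^2 + 2*l) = l^2*(l + 2)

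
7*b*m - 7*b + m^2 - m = (7*b + m)*(m - 1)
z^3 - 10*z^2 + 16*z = z*(z - 8)*(z - 2)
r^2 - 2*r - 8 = (r - 4)*(r + 2)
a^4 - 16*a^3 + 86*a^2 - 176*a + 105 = (a - 7)*(a - 5)*(a - 3)*(a - 1)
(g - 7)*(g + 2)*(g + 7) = g^3 + 2*g^2 - 49*g - 98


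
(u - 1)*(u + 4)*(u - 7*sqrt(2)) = u^3 - 7*sqrt(2)*u^2 + 3*u^2 - 21*sqrt(2)*u - 4*u + 28*sqrt(2)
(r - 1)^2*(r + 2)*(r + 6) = r^4 + 6*r^3 - 3*r^2 - 16*r + 12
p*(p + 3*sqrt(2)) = p^2 + 3*sqrt(2)*p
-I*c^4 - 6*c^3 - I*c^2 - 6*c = c*(c - 6*I)*(c - I)*(-I*c + 1)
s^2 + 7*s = s*(s + 7)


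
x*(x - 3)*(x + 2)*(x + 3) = x^4 + 2*x^3 - 9*x^2 - 18*x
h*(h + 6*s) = h^2 + 6*h*s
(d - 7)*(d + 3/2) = d^2 - 11*d/2 - 21/2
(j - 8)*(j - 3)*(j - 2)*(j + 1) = j^4 - 12*j^3 + 33*j^2 - 2*j - 48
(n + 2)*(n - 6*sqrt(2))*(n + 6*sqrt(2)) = n^3 + 2*n^2 - 72*n - 144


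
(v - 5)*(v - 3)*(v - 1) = v^3 - 9*v^2 + 23*v - 15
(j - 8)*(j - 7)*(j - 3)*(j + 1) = j^4 - 17*j^3 + 83*j^2 - 67*j - 168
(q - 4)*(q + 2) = q^2 - 2*q - 8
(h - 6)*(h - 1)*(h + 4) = h^3 - 3*h^2 - 22*h + 24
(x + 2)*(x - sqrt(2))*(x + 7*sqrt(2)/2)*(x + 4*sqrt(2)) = x^4 + 2*x^3 + 13*sqrt(2)*x^3/2 + 13*x^2 + 13*sqrt(2)*x^2 - 28*sqrt(2)*x + 26*x - 56*sqrt(2)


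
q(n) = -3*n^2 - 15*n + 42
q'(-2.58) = 0.48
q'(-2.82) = 1.92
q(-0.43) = 47.90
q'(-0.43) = -12.42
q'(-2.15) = -2.10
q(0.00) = 42.00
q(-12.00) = -210.00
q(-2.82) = 60.44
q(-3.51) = 57.69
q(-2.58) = 60.73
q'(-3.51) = 6.06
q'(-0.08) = -14.52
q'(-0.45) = -12.30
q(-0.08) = 43.18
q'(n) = -6*n - 15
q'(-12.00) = 57.00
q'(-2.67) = 1.02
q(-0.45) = 48.14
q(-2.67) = 60.66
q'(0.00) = -15.00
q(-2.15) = 60.38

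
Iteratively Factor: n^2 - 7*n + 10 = (n - 5)*(n - 2)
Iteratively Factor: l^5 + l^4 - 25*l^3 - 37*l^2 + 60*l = (l)*(l^4 + l^3 - 25*l^2 - 37*l + 60) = l*(l - 1)*(l^3 + 2*l^2 - 23*l - 60) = l*(l - 1)*(l + 4)*(l^2 - 2*l - 15) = l*(l - 5)*(l - 1)*(l + 4)*(l + 3)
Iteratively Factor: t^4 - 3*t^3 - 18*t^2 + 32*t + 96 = (t + 2)*(t^3 - 5*t^2 - 8*t + 48) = (t - 4)*(t + 2)*(t^2 - t - 12) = (t - 4)^2*(t + 2)*(t + 3)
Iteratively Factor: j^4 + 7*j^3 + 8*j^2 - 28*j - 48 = (j + 3)*(j^3 + 4*j^2 - 4*j - 16) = (j + 2)*(j + 3)*(j^2 + 2*j - 8) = (j + 2)*(j + 3)*(j + 4)*(j - 2)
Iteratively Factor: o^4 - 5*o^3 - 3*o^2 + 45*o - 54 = (o - 3)*(o^3 - 2*o^2 - 9*o + 18) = (o - 3)^2*(o^2 + o - 6) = (o - 3)^2*(o - 2)*(o + 3)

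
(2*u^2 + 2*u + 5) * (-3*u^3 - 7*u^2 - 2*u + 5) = -6*u^5 - 20*u^4 - 33*u^3 - 29*u^2 + 25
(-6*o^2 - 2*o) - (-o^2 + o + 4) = -5*o^2 - 3*o - 4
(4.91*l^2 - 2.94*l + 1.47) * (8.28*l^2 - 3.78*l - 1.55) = 40.6548*l^4 - 42.903*l^3 + 15.6743*l^2 - 0.999599999999999*l - 2.2785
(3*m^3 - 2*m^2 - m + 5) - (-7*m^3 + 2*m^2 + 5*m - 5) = 10*m^3 - 4*m^2 - 6*m + 10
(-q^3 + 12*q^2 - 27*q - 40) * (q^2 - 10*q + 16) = -q^5 + 22*q^4 - 163*q^3 + 422*q^2 - 32*q - 640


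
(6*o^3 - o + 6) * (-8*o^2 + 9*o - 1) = -48*o^5 + 54*o^4 + 2*o^3 - 57*o^2 + 55*o - 6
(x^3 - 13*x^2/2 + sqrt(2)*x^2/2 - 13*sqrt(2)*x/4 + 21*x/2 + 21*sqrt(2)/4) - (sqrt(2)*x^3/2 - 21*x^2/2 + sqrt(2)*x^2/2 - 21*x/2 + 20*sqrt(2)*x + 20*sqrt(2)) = -sqrt(2)*x^3/2 + x^3 + 4*x^2 - 93*sqrt(2)*x/4 + 21*x - 59*sqrt(2)/4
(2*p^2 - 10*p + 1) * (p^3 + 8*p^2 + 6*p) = 2*p^5 + 6*p^4 - 67*p^3 - 52*p^2 + 6*p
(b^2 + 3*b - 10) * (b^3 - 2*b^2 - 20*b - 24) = b^5 + b^4 - 36*b^3 - 64*b^2 + 128*b + 240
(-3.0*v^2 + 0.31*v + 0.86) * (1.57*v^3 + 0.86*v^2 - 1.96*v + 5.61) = -4.71*v^5 - 2.0933*v^4 + 7.4968*v^3 - 16.698*v^2 + 0.0535000000000001*v + 4.8246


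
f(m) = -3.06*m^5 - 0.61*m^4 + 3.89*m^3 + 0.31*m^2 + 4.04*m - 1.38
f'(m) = -15.3*m^4 - 2.44*m^3 + 11.67*m^2 + 0.62*m + 4.04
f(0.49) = 1.01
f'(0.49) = 5.98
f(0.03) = -1.26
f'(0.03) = 4.07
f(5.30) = -12670.23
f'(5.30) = -12100.56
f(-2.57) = 240.72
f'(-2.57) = -546.51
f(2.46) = -229.67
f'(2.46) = -520.45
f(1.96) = -60.50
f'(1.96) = -194.08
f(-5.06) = 9232.45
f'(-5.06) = -9414.02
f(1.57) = -12.11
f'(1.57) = -68.62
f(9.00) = -181796.25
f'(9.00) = -101207.17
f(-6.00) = 22149.30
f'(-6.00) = -18881.32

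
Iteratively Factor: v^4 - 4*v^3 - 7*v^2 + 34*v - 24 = (v - 4)*(v^3 - 7*v + 6) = (v - 4)*(v - 2)*(v^2 + 2*v - 3) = (v - 4)*(v - 2)*(v + 3)*(v - 1)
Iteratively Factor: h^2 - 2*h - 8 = (h - 4)*(h + 2)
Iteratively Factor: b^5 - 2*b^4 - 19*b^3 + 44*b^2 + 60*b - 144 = (b - 3)*(b^4 + b^3 - 16*b^2 - 4*b + 48) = (b - 3)*(b + 4)*(b^3 - 3*b^2 - 4*b + 12) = (b - 3)*(b + 2)*(b + 4)*(b^2 - 5*b + 6) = (b - 3)^2*(b + 2)*(b + 4)*(b - 2)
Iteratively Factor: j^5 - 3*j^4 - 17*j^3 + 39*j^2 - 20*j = (j)*(j^4 - 3*j^3 - 17*j^2 + 39*j - 20) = j*(j + 4)*(j^3 - 7*j^2 + 11*j - 5) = j*(j - 1)*(j + 4)*(j^2 - 6*j + 5) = j*(j - 1)^2*(j + 4)*(j - 5)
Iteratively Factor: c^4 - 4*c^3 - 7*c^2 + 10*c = (c - 5)*(c^3 + c^2 - 2*c) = (c - 5)*(c - 1)*(c^2 + 2*c) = c*(c - 5)*(c - 1)*(c + 2)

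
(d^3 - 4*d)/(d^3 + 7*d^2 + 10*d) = (d - 2)/(d + 5)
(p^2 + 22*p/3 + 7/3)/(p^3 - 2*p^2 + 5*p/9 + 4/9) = 3*(p + 7)/(3*p^2 - 7*p + 4)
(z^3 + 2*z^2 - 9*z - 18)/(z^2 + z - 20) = (z^3 + 2*z^2 - 9*z - 18)/(z^2 + z - 20)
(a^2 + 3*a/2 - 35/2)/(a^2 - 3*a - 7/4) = 2*(a + 5)/(2*a + 1)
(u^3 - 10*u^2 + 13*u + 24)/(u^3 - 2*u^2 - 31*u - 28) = (u^2 - 11*u + 24)/(u^2 - 3*u - 28)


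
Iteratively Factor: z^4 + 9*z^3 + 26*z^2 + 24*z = (z + 2)*(z^3 + 7*z^2 + 12*z) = (z + 2)*(z + 4)*(z^2 + 3*z) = z*(z + 2)*(z + 4)*(z + 3)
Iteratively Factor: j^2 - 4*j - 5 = (j - 5)*(j + 1)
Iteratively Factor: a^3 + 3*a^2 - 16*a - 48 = (a + 3)*(a^2 - 16) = (a + 3)*(a + 4)*(a - 4)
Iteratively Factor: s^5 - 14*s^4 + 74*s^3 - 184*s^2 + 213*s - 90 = (s - 3)*(s^4 - 11*s^3 + 41*s^2 - 61*s + 30) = (s - 3)*(s - 2)*(s^3 - 9*s^2 + 23*s - 15) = (s - 3)^2*(s - 2)*(s^2 - 6*s + 5) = (s - 5)*(s - 3)^2*(s - 2)*(s - 1)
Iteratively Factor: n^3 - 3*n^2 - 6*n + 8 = (n + 2)*(n^2 - 5*n + 4) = (n - 4)*(n + 2)*(n - 1)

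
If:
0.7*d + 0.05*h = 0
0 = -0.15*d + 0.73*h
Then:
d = 0.00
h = 0.00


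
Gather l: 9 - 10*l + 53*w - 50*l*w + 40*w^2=l*(-50*w - 10) + 40*w^2 + 53*w + 9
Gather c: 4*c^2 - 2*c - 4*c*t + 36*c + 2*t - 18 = 4*c^2 + c*(34 - 4*t) + 2*t - 18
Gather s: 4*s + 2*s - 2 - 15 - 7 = 6*s - 24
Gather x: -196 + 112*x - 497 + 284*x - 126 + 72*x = 468*x - 819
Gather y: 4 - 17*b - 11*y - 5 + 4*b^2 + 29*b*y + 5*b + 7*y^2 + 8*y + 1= 4*b^2 - 12*b + 7*y^2 + y*(29*b - 3)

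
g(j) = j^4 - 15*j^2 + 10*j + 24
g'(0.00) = 10.00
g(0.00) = 24.00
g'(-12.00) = -6542.00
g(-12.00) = 18480.00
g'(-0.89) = 33.88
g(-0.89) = 3.85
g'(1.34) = -20.58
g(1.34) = 13.69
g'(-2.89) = 0.15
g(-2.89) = -60.42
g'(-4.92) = -318.78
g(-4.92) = 197.65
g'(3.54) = 81.25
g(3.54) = 28.47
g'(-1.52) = 41.55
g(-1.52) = -20.52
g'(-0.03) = 10.90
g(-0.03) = 23.69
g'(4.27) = 193.32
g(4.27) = 125.65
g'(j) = 4*j^3 - 30*j + 10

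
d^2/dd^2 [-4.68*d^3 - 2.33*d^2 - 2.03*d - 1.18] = -28.08*d - 4.66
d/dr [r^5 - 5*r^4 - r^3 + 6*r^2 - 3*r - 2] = 5*r^4 - 20*r^3 - 3*r^2 + 12*r - 3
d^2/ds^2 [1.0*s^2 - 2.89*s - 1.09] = 2.00000000000000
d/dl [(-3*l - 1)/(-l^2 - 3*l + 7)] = (3*l^2 + 9*l - (2*l + 3)*(3*l + 1) - 21)/(l^2 + 3*l - 7)^2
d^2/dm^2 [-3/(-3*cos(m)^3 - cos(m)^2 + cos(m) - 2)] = 3*((5*cos(m) + 8*cos(2*m) + 27*cos(3*m))*(3*cos(m)^3 + cos(m)^2 - cos(m) + 2)/4 + 2*(9*cos(m)^2 + 2*cos(m) - 1)^2*sin(m)^2)/(3*cos(m)^3 + cos(m)^2 - cos(m) + 2)^3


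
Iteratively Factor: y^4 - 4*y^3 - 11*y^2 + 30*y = (y - 5)*(y^3 + y^2 - 6*y) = (y - 5)*(y - 2)*(y^2 + 3*y) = (y - 5)*(y - 2)*(y + 3)*(y)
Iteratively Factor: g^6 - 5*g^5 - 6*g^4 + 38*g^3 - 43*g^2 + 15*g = (g - 1)*(g^5 - 4*g^4 - 10*g^3 + 28*g^2 - 15*g) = (g - 5)*(g - 1)*(g^4 + g^3 - 5*g^2 + 3*g) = (g - 5)*(g - 1)^2*(g^3 + 2*g^2 - 3*g) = (g - 5)*(g - 1)^2*(g + 3)*(g^2 - g) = (g - 5)*(g - 1)^3*(g + 3)*(g)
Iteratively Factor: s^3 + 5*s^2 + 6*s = (s + 2)*(s^2 + 3*s) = (s + 2)*(s + 3)*(s)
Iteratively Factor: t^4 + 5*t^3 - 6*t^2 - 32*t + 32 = (t - 2)*(t^3 + 7*t^2 + 8*t - 16) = (t - 2)*(t + 4)*(t^2 + 3*t - 4) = (t - 2)*(t - 1)*(t + 4)*(t + 4)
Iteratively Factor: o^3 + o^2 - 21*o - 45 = (o + 3)*(o^2 - 2*o - 15) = (o - 5)*(o + 3)*(o + 3)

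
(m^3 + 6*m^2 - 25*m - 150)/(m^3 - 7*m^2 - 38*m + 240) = (m + 5)/(m - 8)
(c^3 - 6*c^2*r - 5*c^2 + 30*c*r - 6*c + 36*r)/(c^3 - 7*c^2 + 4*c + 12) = (c - 6*r)/(c - 2)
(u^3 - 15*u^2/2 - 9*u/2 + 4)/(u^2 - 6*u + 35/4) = 2*(2*u^3 - 15*u^2 - 9*u + 8)/(4*u^2 - 24*u + 35)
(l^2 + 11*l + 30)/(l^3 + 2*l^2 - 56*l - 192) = (l + 5)/(l^2 - 4*l - 32)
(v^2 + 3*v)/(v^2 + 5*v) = (v + 3)/(v + 5)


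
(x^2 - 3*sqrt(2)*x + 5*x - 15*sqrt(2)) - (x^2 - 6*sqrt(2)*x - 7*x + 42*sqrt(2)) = 3*sqrt(2)*x + 12*x - 57*sqrt(2)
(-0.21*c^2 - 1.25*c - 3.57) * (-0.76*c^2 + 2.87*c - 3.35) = 0.1596*c^4 + 0.3473*c^3 - 0.1708*c^2 - 6.0584*c + 11.9595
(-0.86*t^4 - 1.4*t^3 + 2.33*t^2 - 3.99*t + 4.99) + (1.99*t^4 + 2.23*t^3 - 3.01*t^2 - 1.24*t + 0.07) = 1.13*t^4 + 0.83*t^3 - 0.68*t^2 - 5.23*t + 5.06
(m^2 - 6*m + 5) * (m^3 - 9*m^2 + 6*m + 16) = m^5 - 15*m^4 + 65*m^3 - 65*m^2 - 66*m + 80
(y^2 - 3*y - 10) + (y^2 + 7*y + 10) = 2*y^2 + 4*y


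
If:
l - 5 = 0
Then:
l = 5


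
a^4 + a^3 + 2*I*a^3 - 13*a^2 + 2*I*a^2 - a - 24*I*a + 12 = (a - 3)*(a + 4)*(a + I)^2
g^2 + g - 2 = (g - 1)*(g + 2)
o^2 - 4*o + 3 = (o - 3)*(o - 1)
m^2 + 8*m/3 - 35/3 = (m - 7/3)*(m + 5)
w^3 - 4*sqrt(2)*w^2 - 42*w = w*(w - 7*sqrt(2))*(w + 3*sqrt(2))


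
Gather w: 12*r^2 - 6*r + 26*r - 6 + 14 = 12*r^2 + 20*r + 8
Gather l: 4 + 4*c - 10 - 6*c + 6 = -2*c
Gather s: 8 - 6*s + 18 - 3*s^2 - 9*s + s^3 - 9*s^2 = s^3 - 12*s^2 - 15*s + 26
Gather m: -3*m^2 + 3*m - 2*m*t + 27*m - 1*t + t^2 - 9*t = -3*m^2 + m*(30 - 2*t) + t^2 - 10*t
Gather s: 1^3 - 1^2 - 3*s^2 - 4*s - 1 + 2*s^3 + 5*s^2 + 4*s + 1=2*s^3 + 2*s^2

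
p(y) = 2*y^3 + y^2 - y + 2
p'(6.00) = 227.00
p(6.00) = 464.00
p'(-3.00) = 47.00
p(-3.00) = -40.00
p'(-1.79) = 14.64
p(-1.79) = -4.48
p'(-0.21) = -1.16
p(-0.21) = 2.24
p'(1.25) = 10.88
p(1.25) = 6.22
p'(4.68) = 139.77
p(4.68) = 224.23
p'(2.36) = 37.14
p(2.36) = 31.50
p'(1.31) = 11.92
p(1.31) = 6.90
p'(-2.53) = 32.35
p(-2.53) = -21.46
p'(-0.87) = 1.80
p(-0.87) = 2.31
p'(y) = 6*y^2 + 2*y - 1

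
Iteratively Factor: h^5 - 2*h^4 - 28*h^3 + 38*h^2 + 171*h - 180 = (h - 5)*(h^4 + 3*h^3 - 13*h^2 - 27*h + 36) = (h - 5)*(h + 4)*(h^3 - h^2 - 9*h + 9) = (h - 5)*(h - 3)*(h + 4)*(h^2 + 2*h - 3) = (h - 5)*(h - 3)*(h - 1)*(h + 4)*(h + 3)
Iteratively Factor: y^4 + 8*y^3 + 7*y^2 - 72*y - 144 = (y - 3)*(y^3 + 11*y^2 + 40*y + 48) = (y - 3)*(y + 4)*(y^2 + 7*y + 12) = (y - 3)*(y + 3)*(y + 4)*(y + 4)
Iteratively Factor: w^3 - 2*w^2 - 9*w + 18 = (w - 3)*(w^2 + w - 6) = (w - 3)*(w - 2)*(w + 3)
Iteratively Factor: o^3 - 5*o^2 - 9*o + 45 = (o - 3)*(o^2 - 2*o - 15) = (o - 5)*(o - 3)*(o + 3)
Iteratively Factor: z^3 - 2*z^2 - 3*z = (z)*(z^2 - 2*z - 3) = z*(z - 3)*(z + 1)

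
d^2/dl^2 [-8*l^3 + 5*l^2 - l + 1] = 10 - 48*l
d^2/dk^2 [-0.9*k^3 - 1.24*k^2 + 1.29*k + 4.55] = -5.4*k - 2.48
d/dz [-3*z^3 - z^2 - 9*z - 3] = -9*z^2 - 2*z - 9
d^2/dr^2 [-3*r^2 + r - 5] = -6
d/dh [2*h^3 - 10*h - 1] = 6*h^2 - 10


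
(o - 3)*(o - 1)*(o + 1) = o^3 - 3*o^2 - o + 3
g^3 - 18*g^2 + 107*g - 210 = (g - 7)*(g - 6)*(g - 5)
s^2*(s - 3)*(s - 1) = s^4 - 4*s^3 + 3*s^2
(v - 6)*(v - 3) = v^2 - 9*v + 18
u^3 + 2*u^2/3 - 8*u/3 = u*(u - 4/3)*(u + 2)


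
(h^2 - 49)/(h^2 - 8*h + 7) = (h + 7)/(h - 1)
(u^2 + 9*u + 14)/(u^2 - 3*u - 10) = (u + 7)/(u - 5)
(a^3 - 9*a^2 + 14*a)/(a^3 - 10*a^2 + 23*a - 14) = a/(a - 1)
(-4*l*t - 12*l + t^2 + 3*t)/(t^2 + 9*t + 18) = (-4*l + t)/(t + 6)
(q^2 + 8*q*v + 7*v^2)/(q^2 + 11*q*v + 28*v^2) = (q + v)/(q + 4*v)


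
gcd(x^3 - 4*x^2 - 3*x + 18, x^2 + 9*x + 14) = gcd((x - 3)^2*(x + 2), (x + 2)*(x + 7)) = x + 2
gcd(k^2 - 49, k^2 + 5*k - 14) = k + 7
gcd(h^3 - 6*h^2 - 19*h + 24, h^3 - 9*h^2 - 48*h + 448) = h - 8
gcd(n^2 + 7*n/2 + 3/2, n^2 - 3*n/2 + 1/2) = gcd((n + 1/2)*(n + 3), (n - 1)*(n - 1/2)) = 1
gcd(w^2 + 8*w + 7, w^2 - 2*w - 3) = w + 1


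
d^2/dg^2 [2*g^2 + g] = 4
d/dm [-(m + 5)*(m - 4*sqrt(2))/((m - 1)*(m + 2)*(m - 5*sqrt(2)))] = ((m - 1)*(m + 2)*(m + 5)*(m - 4*sqrt(2)) + (m - 1)*(m + 2)*(m - 5*sqrt(2))*(-2*m - 5 + 4*sqrt(2)) + (m - 1)*(m + 5)*(m - 5*sqrt(2))*(m - 4*sqrt(2)) + (m + 2)*(m + 5)*(m - 5*sqrt(2))*(m - 4*sqrt(2)))/((m - 1)^2*(m + 2)^2*(m - 5*sqrt(2))^2)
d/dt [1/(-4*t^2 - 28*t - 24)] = (2*t + 7)/(4*(t^2 + 7*t + 6)^2)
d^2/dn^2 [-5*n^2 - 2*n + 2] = -10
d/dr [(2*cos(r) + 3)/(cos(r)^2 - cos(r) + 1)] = (6*cos(r) + cos(2*r) - 4)*sin(r)/(sin(r)^2 + cos(r) - 2)^2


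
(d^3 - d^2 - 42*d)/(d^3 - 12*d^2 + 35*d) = (d + 6)/(d - 5)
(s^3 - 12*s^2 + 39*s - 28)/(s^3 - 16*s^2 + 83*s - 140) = (s - 1)/(s - 5)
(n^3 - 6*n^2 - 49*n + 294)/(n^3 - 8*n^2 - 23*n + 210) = (n + 7)/(n + 5)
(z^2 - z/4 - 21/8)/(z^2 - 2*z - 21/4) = (4*z - 7)/(2*(2*z - 7))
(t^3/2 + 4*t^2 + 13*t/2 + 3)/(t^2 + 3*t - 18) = (t^2 + 2*t + 1)/(2*(t - 3))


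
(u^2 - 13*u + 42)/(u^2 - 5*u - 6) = (u - 7)/(u + 1)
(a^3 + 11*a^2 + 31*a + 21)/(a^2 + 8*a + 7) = a + 3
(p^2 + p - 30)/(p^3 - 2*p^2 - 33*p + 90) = 1/(p - 3)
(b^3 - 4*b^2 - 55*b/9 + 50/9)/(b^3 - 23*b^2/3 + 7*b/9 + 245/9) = (3*b^2 - 17*b + 10)/(3*b^2 - 28*b + 49)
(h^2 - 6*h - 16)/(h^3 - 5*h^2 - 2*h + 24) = (h - 8)/(h^2 - 7*h + 12)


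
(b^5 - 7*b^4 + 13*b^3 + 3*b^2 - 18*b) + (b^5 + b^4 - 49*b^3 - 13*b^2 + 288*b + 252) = 2*b^5 - 6*b^4 - 36*b^3 - 10*b^2 + 270*b + 252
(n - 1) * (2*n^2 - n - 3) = 2*n^3 - 3*n^2 - 2*n + 3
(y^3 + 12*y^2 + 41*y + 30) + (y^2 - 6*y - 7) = y^3 + 13*y^2 + 35*y + 23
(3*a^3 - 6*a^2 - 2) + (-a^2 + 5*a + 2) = 3*a^3 - 7*a^2 + 5*a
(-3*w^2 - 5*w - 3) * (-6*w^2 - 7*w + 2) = 18*w^4 + 51*w^3 + 47*w^2 + 11*w - 6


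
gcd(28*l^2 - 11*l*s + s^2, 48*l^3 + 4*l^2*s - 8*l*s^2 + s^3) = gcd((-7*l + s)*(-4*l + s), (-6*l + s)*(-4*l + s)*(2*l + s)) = -4*l + s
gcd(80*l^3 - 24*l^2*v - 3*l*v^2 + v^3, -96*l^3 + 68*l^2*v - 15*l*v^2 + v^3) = -4*l + v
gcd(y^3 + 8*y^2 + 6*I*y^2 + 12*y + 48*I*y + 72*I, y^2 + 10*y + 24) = y + 6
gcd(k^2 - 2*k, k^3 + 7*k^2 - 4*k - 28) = k - 2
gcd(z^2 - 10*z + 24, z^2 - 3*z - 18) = z - 6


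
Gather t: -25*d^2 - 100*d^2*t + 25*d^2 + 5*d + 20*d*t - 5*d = t*(-100*d^2 + 20*d)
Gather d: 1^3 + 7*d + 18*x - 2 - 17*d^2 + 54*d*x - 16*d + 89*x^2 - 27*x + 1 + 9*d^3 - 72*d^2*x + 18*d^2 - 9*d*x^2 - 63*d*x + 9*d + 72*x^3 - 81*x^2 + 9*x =9*d^3 + d^2*(1 - 72*x) + d*(-9*x^2 - 9*x) + 72*x^3 + 8*x^2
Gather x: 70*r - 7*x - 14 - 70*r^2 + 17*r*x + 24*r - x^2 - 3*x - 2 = -70*r^2 + 94*r - x^2 + x*(17*r - 10) - 16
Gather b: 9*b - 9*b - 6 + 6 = 0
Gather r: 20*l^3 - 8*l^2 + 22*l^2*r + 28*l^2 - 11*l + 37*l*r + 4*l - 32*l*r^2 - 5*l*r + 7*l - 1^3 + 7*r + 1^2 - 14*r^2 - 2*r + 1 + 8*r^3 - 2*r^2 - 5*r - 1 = 20*l^3 + 20*l^2 + 8*r^3 + r^2*(-32*l - 16) + r*(22*l^2 + 32*l)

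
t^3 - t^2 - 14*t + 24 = (t - 3)*(t - 2)*(t + 4)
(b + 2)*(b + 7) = b^2 + 9*b + 14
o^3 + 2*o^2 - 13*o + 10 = (o - 2)*(o - 1)*(o + 5)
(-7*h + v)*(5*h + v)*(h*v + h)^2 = -35*h^4*v^2 - 70*h^4*v - 35*h^4 - 2*h^3*v^3 - 4*h^3*v^2 - 2*h^3*v + h^2*v^4 + 2*h^2*v^3 + h^2*v^2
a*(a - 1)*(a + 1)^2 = a^4 + a^3 - a^2 - a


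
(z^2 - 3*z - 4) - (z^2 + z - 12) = 8 - 4*z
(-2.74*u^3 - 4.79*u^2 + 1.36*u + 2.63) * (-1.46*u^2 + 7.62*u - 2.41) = 4.0004*u^5 - 13.8854*u^4 - 31.882*u^3 + 18.0673*u^2 + 16.763*u - 6.3383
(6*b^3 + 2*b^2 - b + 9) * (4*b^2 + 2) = 24*b^5 + 8*b^4 + 8*b^3 + 40*b^2 - 2*b + 18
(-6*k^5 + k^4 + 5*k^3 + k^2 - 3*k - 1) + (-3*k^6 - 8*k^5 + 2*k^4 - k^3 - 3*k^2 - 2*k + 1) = -3*k^6 - 14*k^5 + 3*k^4 + 4*k^3 - 2*k^2 - 5*k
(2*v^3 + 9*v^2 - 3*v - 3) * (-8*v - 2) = -16*v^4 - 76*v^3 + 6*v^2 + 30*v + 6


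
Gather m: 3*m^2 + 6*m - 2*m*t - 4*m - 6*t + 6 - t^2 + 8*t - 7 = 3*m^2 + m*(2 - 2*t) - t^2 + 2*t - 1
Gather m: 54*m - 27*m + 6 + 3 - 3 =27*m + 6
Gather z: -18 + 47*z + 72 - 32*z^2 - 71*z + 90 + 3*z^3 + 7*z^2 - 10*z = 3*z^3 - 25*z^2 - 34*z + 144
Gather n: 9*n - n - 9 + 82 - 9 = 8*n + 64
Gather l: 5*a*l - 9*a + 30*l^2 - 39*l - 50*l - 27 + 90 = -9*a + 30*l^2 + l*(5*a - 89) + 63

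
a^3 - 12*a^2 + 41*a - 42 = (a - 7)*(a - 3)*(a - 2)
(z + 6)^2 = z^2 + 12*z + 36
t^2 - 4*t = t*(t - 4)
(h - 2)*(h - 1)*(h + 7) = h^3 + 4*h^2 - 19*h + 14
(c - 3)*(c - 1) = c^2 - 4*c + 3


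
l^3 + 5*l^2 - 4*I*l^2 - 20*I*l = l*(l + 5)*(l - 4*I)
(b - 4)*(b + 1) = b^2 - 3*b - 4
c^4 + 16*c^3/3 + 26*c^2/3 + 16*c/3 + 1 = (c + 1/3)*(c + 1)^2*(c + 3)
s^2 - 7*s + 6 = (s - 6)*(s - 1)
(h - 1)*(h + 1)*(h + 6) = h^3 + 6*h^2 - h - 6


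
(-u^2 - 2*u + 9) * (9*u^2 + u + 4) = -9*u^4 - 19*u^3 + 75*u^2 + u + 36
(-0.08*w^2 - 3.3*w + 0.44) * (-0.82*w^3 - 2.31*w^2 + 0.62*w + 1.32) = 0.0656*w^5 + 2.8908*w^4 + 7.2126*w^3 - 3.168*w^2 - 4.0832*w + 0.5808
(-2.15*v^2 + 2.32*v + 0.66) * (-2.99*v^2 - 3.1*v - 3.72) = 6.4285*v^4 - 0.2718*v^3 - 1.1674*v^2 - 10.6764*v - 2.4552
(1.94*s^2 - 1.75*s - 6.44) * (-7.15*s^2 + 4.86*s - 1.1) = -13.871*s^4 + 21.9409*s^3 + 35.407*s^2 - 29.3734*s + 7.084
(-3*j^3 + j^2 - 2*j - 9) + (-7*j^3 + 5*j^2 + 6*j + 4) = -10*j^3 + 6*j^2 + 4*j - 5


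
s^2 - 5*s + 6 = (s - 3)*(s - 2)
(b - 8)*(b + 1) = b^2 - 7*b - 8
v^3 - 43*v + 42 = (v - 6)*(v - 1)*(v + 7)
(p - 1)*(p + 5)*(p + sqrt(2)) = p^3 + sqrt(2)*p^2 + 4*p^2 - 5*p + 4*sqrt(2)*p - 5*sqrt(2)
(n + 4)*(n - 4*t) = n^2 - 4*n*t + 4*n - 16*t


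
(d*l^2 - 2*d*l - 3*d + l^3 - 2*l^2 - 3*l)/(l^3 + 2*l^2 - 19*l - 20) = (d*l - 3*d + l^2 - 3*l)/(l^2 + l - 20)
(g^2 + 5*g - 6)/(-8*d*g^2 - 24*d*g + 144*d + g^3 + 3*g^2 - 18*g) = (1 - g)/(8*d*g - 24*d - g^2 + 3*g)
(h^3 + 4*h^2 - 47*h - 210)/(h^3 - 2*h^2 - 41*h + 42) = (h + 5)/(h - 1)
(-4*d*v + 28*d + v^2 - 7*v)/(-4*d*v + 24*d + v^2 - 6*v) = (v - 7)/(v - 6)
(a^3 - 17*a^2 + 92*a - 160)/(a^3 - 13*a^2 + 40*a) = (a - 4)/a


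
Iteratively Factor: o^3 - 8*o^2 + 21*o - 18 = (o - 2)*(o^2 - 6*o + 9) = (o - 3)*(o - 2)*(o - 3)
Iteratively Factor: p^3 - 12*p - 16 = (p + 2)*(p^2 - 2*p - 8) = (p - 4)*(p + 2)*(p + 2)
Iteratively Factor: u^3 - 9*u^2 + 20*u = (u - 5)*(u^2 - 4*u) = (u - 5)*(u - 4)*(u)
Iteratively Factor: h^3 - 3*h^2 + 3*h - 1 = (h - 1)*(h^2 - 2*h + 1) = (h - 1)^2*(h - 1)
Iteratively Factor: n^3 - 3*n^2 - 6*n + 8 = (n - 1)*(n^2 - 2*n - 8) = (n - 4)*(n - 1)*(n + 2)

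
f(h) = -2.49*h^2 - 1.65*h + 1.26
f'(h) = -4.98*h - 1.65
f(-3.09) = -17.42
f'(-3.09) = 13.74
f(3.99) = -44.96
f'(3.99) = -21.52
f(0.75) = -1.38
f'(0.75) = -5.38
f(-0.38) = 1.53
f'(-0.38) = 0.24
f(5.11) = -72.19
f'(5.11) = -27.10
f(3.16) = -28.82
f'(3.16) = -17.39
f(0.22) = 0.78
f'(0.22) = -2.75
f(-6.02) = -79.05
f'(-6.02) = 28.33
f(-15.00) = -534.24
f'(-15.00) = 73.05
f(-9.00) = -185.58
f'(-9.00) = 43.17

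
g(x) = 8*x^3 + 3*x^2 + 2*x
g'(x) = 24*x^2 + 6*x + 2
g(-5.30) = -1117.35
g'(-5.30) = 644.36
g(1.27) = 23.77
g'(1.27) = 48.33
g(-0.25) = -0.44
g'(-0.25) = 2.00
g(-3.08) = -211.45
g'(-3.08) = 211.19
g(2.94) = 235.11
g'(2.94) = 227.09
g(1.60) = 43.65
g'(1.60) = 73.04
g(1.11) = 16.86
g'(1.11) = 38.23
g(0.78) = 7.18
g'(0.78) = 21.28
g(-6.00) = -1632.00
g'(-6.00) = 830.00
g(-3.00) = -195.00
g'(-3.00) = 200.00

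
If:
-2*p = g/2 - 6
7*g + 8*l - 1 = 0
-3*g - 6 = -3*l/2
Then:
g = -31/23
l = 30/23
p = 307/92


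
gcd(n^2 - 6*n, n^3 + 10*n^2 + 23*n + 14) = 1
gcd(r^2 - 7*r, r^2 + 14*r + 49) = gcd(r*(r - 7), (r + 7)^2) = 1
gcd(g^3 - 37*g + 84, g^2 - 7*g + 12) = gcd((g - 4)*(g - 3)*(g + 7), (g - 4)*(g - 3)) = g^2 - 7*g + 12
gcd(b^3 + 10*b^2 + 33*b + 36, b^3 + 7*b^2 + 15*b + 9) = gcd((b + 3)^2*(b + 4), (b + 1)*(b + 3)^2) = b^2 + 6*b + 9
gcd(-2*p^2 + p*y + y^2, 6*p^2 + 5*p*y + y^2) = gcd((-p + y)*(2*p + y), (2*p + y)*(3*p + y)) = 2*p + y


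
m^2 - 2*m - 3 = (m - 3)*(m + 1)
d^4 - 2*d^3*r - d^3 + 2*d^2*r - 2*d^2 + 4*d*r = d*(d - 2)*(d + 1)*(d - 2*r)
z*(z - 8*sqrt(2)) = z^2 - 8*sqrt(2)*z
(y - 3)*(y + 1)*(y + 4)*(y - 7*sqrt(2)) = y^4 - 7*sqrt(2)*y^3 + 2*y^3 - 14*sqrt(2)*y^2 - 11*y^2 - 12*y + 77*sqrt(2)*y + 84*sqrt(2)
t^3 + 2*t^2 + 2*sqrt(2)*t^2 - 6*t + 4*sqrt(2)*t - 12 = (t + 2)*(t - sqrt(2))*(t + 3*sqrt(2))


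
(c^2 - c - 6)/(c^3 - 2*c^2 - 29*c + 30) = (c^2 - c - 6)/(c^3 - 2*c^2 - 29*c + 30)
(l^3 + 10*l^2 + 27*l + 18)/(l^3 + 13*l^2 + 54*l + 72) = (l + 1)/(l + 4)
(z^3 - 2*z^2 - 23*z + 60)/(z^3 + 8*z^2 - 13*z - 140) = (z - 3)/(z + 7)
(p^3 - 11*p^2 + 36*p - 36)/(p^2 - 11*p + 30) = (p^2 - 5*p + 6)/(p - 5)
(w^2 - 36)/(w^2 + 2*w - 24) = (w - 6)/(w - 4)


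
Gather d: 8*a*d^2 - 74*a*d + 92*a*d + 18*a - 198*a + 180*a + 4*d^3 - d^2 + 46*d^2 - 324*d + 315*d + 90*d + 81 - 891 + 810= 4*d^3 + d^2*(8*a + 45) + d*(18*a + 81)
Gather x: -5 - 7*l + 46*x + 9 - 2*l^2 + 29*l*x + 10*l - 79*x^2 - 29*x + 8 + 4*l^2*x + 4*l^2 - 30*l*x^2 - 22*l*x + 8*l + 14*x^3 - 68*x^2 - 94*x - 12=2*l^2 + 11*l + 14*x^3 + x^2*(-30*l - 147) + x*(4*l^2 + 7*l - 77)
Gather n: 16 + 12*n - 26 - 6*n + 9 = 6*n - 1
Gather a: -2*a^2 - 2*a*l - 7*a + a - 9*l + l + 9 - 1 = -2*a^2 + a*(-2*l - 6) - 8*l + 8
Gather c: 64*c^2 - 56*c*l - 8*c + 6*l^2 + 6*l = 64*c^2 + c*(-56*l - 8) + 6*l^2 + 6*l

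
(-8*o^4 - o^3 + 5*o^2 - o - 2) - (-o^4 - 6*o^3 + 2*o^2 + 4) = -7*o^4 + 5*o^3 + 3*o^2 - o - 6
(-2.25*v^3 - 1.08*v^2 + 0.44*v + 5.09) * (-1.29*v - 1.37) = 2.9025*v^4 + 4.4757*v^3 + 0.912*v^2 - 7.1689*v - 6.9733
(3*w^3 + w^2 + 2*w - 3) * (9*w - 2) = 27*w^4 + 3*w^3 + 16*w^2 - 31*w + 6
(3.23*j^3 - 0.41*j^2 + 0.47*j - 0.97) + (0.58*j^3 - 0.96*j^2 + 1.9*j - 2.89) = 3.81*j^3 - 1.37*j^2 + 2.37*j - 3.86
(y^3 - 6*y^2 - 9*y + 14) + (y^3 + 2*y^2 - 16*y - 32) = 2*y^3 - 4*y^2 - 25*y - 18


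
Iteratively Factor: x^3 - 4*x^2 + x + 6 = (x - 2)*(x^2 - 2*x - 3) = (x - 3)*(x - 2)*(x + 1)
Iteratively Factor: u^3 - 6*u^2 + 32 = (u - 4)*(u^2 - 2*u - 8) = (u - 4)^2*(u + 2)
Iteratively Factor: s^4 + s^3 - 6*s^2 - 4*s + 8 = (s - 2)*(s^3 + 3*s^2 - 4) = (s - 2)*(s + 2)*(s^2 + s - 2) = (s - 2)*(s - 1)*(s + 2)*(s + 2)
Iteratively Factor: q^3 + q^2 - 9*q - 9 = (q + 3)*(q^2 - 2*q - 3) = (q + 1)*(q + 3)*(q - 3)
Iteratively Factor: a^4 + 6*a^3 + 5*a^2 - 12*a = (a + 4)*(a^3 + 2*a^2 - 3*a) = (a + 3)*(a + 4)*(a^2 - a) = (a - 1)*(a + 3)*(a + 4)*(a)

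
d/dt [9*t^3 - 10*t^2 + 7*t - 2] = 27*t^2 - 20*t + 7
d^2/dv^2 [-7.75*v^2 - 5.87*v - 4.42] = -15.5000000000000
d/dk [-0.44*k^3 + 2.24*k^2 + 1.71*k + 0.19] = -1.32*k^2 + 4.48*k + 1.71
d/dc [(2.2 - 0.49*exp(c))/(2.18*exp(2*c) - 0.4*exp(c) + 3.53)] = (1.0682*exp(2*c) - 9.592*exp(c) - 0.8497)*exp(c)/(4.7524*exp(4*c) - 1.744*exp(3*c) + 15.5508*exp(2*c) - 2.824*exp(c) + 12.4609)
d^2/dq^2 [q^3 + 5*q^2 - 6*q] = 6*q + 10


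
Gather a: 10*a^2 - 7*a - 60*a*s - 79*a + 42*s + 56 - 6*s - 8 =10*a^2 + a*(-60*s - 86) + 36*s + 48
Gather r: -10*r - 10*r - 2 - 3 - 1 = -20*r - 6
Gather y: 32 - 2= 30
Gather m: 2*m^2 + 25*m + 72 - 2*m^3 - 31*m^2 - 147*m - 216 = -2*m^3 - 29*m^2 - 122*m - 144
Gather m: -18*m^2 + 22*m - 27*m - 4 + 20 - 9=-18*m^2 - 5*m + 7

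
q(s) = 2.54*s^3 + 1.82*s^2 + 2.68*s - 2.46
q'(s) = 7.62*s^2 + 3.64*s + 2.68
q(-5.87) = -469.23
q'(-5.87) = 243.87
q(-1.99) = -20.60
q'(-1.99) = 25.61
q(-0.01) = -2.49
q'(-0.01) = 2.64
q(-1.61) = -12.66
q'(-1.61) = 16.57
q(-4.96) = -280.92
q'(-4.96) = 172.09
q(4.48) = 274.46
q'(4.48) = 171.92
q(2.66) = 65.35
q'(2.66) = 66.28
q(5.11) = 397.68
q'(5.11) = 220.25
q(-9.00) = -1730.82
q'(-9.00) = 587.14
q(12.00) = 4680.90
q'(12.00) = 1143.64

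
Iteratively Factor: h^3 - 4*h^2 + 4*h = (h)*(h^2 - 4*h + 4) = h*(h - 2)*(h - 2)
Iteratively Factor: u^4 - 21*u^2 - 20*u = (u + 4)*(u^3 - 4*u^2 - 5*u) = u*(u + 4)*(u^2 - 4*u - 5) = u*(u + 1)*(u + 4)*(u - 5)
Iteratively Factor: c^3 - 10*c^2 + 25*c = (c)*(c^2 - 10*c + 25) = c*(c - 5)*(c - 5)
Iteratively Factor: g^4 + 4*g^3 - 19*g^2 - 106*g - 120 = (g + 2)*(g^3 + 2*g^2 - 23*g - 60) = (g + 2)*(g + 4)*(g^2 - 2*g - 15) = (g + 2)*(g + 3)*(g + 4)*(g - 5)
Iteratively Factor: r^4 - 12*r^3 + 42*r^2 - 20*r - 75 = (r - 5)*(r^3 - 7*r^2 + 7*r + 15) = (r - 5)^2*(r^2 - 2*r - 3) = (r - 5)^2*(r - 3)*(r + 1)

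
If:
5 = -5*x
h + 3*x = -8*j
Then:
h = 3 - 8*j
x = -1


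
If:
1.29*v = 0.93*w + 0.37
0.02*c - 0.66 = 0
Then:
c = 33.00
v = 0.720930232558139*w + 0.286821705426357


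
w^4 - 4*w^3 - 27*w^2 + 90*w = w*(w - 6)*(w - 3)*(w + 5)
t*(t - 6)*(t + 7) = t^3 + t^2 - 42*t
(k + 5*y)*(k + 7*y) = k^2 + 12*k*y + 35*y^2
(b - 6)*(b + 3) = b^2 - 3*b - 18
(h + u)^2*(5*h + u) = 5*h^3 + 11*h^2*u + 7*h*u^2 + u^3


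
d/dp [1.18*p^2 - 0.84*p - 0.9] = 2.36*p - 0.84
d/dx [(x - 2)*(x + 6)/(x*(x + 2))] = 2*(-x^2 + 12*x + 12)/(x^2*(x^2 + 4*x + 4))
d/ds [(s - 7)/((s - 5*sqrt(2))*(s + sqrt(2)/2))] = (-2*s^2 + 28*s - 63*sqrt(2) - 10)/(2*s^4 - 18*sqrt(2)*s^3 + 61*s^2 + 90*sqrt(2)*s + 50)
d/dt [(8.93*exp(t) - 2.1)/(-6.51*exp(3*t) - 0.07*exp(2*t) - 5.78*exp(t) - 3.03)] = (116.2686*exp(3*t) - 40.3879*exp(2*t) - 0.293999999999997*exp(t) - 39.1959)*exp(t)/(42.3801*exp(6*t) + 0.9114*exp(5*t) + 75.2605*exp(4*t) + 40.2598*exp(3*t) + 33.8326*exp(2*t) + 35.0268*exp(t) + 9.1809)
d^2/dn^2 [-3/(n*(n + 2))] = 6*(-n^2 - n*(n + 2) - (n + 2)^2)/(n^3*(n + 2)^3)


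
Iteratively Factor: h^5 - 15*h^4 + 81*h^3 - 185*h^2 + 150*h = (h - 2)*(h^4 - 13*h^3 + 55*h^2 - 75*h) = (h - 3)*(h - 2)*(h^3 - 10*h^2 + 25*h) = (h - 5)*(h - 3)*(h - 2)*(h^2 - 5*h) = h*(h - 5)*(h - 3)*(h - 2)*(h - 5)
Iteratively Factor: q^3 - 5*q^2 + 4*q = (q)*(q^2 - 5*q + 4) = q*(q - 4)*(q - 1)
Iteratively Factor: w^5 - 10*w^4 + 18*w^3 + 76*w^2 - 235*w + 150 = (w - 5)*(w^4 - 5*w^3 - 7*w^2 + 41*w - 30) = (w - 5)*(w - 1)*(w^3 - 4*w^2 - 11*w + 30) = (w - 5)^2*(w - 1)*(w^2 + w - 6) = (w - 5)^2*(w - 1)*(w + 3)*(w - 2)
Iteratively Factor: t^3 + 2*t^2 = (t)*(t^2 + 2*t) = t^2*(t + 2)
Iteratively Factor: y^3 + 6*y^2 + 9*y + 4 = (y + 1)*(y^2 + 5*y + 4) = (y + 1)^2*(y + 4)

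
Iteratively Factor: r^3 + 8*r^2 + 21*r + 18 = (r + 3)*(r^2 + 5*r + 6) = (r + 3)^2*(r + 2)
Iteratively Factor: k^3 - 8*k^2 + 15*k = (k - 3)*(k^2 - 5*k) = k*(k - 3)*(k - 5)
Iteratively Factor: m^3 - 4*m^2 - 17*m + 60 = (m - 5)*(m^2 + m - 12) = (m - 5)*(m - 3)*(m + 4)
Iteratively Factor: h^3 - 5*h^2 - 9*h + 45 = (h + 3)*(h^2 - 8*h + 15) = (h - 5)*(h + 3)*(h - 3)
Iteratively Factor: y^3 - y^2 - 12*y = (y + 3)*(y^2 - 4*y) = y*(y + 3)*(y - 4)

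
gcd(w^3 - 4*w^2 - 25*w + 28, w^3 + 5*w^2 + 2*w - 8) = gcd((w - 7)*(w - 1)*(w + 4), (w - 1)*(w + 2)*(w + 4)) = w^2 + 3*w - 4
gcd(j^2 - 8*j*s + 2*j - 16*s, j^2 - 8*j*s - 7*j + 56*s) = -j + 8*s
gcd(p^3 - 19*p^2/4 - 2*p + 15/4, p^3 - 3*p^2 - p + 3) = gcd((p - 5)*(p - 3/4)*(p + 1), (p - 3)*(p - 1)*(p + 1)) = p + 1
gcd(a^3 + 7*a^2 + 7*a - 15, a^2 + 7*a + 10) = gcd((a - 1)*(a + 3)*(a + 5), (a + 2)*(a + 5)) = a + 5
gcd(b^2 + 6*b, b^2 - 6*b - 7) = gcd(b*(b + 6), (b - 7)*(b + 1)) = 1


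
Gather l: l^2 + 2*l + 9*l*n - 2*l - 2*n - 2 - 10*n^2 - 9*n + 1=l^2 + 9*l*n - 10*n^2 - 11*n - 1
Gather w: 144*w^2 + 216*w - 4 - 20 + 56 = 144*w^2 + 216*w + 32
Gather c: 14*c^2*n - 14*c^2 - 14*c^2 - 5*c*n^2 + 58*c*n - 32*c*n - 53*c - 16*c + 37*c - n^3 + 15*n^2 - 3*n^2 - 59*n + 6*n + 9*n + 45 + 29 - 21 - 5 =c^2*(14*n - 28) + c*(-5*n^2 + 26*n - 32) - n^3 + 12*n^2 - 44*n + 48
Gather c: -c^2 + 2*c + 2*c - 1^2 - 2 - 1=-c^2 + 4*c - 4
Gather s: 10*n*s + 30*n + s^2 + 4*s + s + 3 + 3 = 30*n + s^2 + s*(10*n + 5) + 6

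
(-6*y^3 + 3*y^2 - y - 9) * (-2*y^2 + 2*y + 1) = 12*y^5 - 18*y^4 + 2*y^3 + 19*y^2 - 19*y - 9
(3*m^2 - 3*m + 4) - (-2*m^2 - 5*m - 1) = 5*m^2 + 2*m + 5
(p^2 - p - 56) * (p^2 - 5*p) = p^4 - 6*p^3 - 51*p^2 + 280*p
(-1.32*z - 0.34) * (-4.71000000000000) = 6.2172*z + 1.6014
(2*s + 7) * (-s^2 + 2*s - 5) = -2*s^3 - 3*s^2 + 4*s - 35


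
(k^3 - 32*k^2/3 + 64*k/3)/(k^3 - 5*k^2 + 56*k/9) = 3*(k - 8)/(3*k - 7)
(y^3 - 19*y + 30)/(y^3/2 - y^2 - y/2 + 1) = 2*(y^2 + 2*y - 15)/(y^2 - 1)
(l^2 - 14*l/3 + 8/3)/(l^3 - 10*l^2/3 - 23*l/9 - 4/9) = 3*(3*l - 2)/(9*l^2 + 6*l + 1)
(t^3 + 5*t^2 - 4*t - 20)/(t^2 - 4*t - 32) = (-t^3 - 5*t^2 + 4*t + 20)/(-t^2 + 4*t + 32)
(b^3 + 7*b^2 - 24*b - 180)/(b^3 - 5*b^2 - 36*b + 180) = (b + 6)/(b - 6)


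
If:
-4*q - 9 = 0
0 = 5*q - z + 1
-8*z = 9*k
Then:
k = 82/9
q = -9/4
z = -41/4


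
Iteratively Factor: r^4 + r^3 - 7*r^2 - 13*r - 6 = (r - 3)*(r^3 + 4*r^2 + 5*r + 2) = (r - 3)*(r + 1)*(r^2 + 3*r + 2) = (r - 3)*(r + 1)*(r + 2)*(r + 1)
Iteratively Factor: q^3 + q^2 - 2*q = (q)*(q^2 + q - 2) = q*(q - 1)*(q + 2)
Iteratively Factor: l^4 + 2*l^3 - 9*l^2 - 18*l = (l - 3)*(l^3 + 5*l^2 + 6*l) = (l - 3)*(l + 3)*(l^2 + 2*l) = (l - 3)*(l + 2)*(l + 3)*(l)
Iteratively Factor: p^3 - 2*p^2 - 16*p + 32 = (p - 2)*(p^2 - 16) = (p - 2)*(p + 4)*(p - 4)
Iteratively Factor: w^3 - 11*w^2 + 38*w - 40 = (w - 5)*(w^2 - 6*w + 8) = (w - 5)*(w - 2)*(w - 4)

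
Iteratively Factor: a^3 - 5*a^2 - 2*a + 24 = (a - 3)*(a^2 - 2*a - 8) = (a - 4)*(a - 3)*(a + 2)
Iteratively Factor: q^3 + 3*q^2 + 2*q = (q + 1)*(q^2 + 2*q) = q*(q + 1)*(q + 2)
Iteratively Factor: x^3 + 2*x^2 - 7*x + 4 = (x - 1)*(x^2 + 3*x - 4) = (x - 1)*(x + 4)*(x - 1)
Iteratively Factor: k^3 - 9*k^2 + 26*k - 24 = (k - 3)*(k^2 - 6*k + 8) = (k - 4)*(k - 3)*(k - 2)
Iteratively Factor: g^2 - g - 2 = (g - 2)*(g + 1)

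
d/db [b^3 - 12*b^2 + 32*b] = 3*b^2 - 24*b + 32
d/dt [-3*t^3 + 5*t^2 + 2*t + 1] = -9*t^2 + 10*t + 2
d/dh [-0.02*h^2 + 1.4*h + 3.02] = 1.4 - 0.04*h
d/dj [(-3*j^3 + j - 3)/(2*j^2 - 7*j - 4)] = (-6*j^4 + 42*j^3 + 34*j^2 + 12*j - 25)/(4*j^4 - 28*j^3 + 33*j^2 + 56*j + 16)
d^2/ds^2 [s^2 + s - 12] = 2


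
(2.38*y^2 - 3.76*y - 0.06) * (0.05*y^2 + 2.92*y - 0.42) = 0.119*y^4 + 6.7616*y^3 - 11.9818*y^2 + 1.404*y + 0.0252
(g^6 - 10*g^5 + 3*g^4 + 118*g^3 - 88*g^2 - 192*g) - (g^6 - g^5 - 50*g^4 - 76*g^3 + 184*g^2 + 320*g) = -9*g^5 + 53*g^4 + 194*g^3 - 272*g^2 - 512*g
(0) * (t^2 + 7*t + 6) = 0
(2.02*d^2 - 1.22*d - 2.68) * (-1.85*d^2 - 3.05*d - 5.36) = -3.737*d^4 - 3.904*d^3 - 2.1482*d^2 + 14.7132*d + 14.3648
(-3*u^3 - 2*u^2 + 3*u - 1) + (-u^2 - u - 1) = -3*u^3 - 3*u^2 + 2*u - 2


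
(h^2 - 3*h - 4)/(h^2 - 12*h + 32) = (h + 1)/(h - 8)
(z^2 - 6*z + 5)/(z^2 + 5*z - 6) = (z - 5)/(z + 6)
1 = 1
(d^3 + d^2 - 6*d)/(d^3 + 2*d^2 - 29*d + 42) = d*(d + 3)/(d^2 + 4*d - 21)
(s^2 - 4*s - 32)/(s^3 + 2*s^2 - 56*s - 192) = 1/(s + 6)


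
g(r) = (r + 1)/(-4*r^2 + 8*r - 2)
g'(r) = (r + 1)*(8*r - 8)/(-4*r^2 + 8*r - 2)^2 + 1/(-4*r^2 + 8*r - 2) = (2*r^2 + 4*r - 5)/(2*(4*r^4 - 16*r^3 + 20*r^2 - 8*r + 1))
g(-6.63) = 0.02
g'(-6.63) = 0.00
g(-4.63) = 0.03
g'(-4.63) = 0.00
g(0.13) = -1.10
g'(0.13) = -8.42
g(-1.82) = 0.03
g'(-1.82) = -0.01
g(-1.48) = 0.02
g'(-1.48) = -0.03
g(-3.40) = 0.03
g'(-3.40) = 0.00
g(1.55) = 3.23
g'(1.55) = 19.24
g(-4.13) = 0.03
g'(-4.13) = 0.00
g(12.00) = -0.03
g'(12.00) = 0.00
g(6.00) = -0.07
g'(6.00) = 0.02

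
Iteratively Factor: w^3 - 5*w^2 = (w)*(w^2 - 5*w) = w^2*(w - 5)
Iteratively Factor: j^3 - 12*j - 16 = (j - 4)*(j^2 + 4*j + 4) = (j - 4)*(j + 2)*(j + 2)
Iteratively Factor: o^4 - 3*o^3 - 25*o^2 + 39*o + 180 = (o + 3)*(o^3 - 6*o^2 - 7*o + 60) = (o - 4)*(o + 3)*(o^2 - 2*o - 15) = (o - 5)*(o - 4)*(o + 3)*(o + 3)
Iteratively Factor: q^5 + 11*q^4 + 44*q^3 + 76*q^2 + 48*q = (q + 2)*(q^4 + 9*q^3 + 26*q^2 + 24*q) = q*(q + 2)*(q^3 + 9*q^2 + 26*q + 24) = q*(q + 2)^2*(q^2 + 7*q + 12) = q*(q + 2)^2*(q + 3)*(q + 4)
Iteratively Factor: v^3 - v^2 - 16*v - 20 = (v + 2)*(v^2 - 3*v - 10) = (v - 5)*(v + 2)*(v + 2)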